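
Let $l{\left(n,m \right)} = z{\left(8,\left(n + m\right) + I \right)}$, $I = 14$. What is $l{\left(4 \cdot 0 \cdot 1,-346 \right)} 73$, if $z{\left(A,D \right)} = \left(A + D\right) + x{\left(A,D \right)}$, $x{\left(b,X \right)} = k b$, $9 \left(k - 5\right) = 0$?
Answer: $-20732$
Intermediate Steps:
$k = 5$ ($k = 5 + \frac{1}{9} \cdot 0 = 5 + 0 = 5$)
$x{\left(b,X \right)} = 5 b$
$z{\left(A,D \right)} = D + 6 A$ ($z{\left(A,D \right)} = \left(A + D\right) + 5 A = D + 6 A$)
$l{\left(n,m \right)} = 62 + m + n$ ($l{\left(n,m \right)} = \left(\left(n + m\right) + 14\right) + 6 \cdot 8 = \left(\left(m + n\right) + 14\right) + 48 = \left(14 + m + n\right) + 48 = 62 + m + n$)
$l{\left(4 \cdot 0 \cdot 1,-346 \right)} 73 = \left(62 - 346 + 4 \cdot 0 \cdot 1\right) 73 = \left(62 - 346 + 0 \cdot 1\right) 73 = \left(62 - 346 + 0\right) 73 = \left(-284\right) 73 = -20732$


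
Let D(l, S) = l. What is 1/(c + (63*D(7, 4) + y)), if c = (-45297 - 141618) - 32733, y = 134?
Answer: -1/219073 ≈ -4.5647e-6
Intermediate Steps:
c = -219648 (c = -186915 - 32733 = -219648)
1/(c + (63*D(7, 4) + y)) = 1/(-219648 + (63*7 + 134)) = 1/(-219648 + (441 + 134)) = 1/(-219648 + 575) = 1/(-219073) = -1/219073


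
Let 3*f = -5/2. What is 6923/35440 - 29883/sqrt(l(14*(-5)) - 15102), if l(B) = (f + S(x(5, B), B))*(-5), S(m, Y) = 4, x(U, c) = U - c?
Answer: 6923/35440 + 29883*I*sqrt(544242)/90707 ≈ 0.19534 + 243.04*I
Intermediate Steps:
f = -5/6 (f = (-5/2)/3 = (-5*1/2)/3 = (1/3)*(-5/2) = -5/6 ≈ -0.83333)
l(B) = -95/6 (l(B) = (-5/6 + 4)*(-5) = (19/6)*(-5) = -95/6)
6923/35440 - 29883/sqrt(l(14*(-5)) - 15102) = 6923/35440 - 29883/sqrt(-95/6 - 15102) = 6923*(1/35440) - 29883*(-I*sqrt(544242)/90707) = 6923/35440 - 29883*(-I*sqrt(544242)/90707) = 6923/35440 - (-29883)*I*sqrt(544242)/90707 = 6923/35440 + 29883*I*sqrt(544242)/90707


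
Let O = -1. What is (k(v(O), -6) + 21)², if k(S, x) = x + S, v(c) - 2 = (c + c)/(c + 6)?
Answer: 6889/25 ≈ 275.56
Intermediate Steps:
v(c) = 2 + 2*c/(6 + c) (v(c) = 2 + (c + c)/(c + 6) = 2 + (2*c)/(6 + c) = 2 + 2*c/(6 + c))
k(S, x) = S + x
(k(v(O), -6) + 21)² = ((4*(3 - 1)/(6 - 1) - 6) + 21)² = ((4*2/5 - 6) + 21)² = ((4*(⅕)*2 - 6) + 21)² = ((8/5 - 6) + 21)² = (-22/5 + 21)² = (83/5)² = 6889/25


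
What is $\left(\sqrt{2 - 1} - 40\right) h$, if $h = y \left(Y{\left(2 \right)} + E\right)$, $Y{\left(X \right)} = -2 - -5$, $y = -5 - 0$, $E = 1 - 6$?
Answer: $-390$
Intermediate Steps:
$E = -5$ ($E = 1 - 6 = -5$)
$y = -5$ ($y = -5 + 0 = -5$)
$Y{\left(X \right)} = 3$ ($Y{\left(X \right)} = -2 + 5 = 3$)
$h = 10$ ($h = - 5 \left(3 - 5\right) = \left(-5\right) \left(-2\right) = 10$)
$\left(\sqrt{2 - 1} - 40\right) h = \left(\sqrt{2 - 1} - 40\right) 10 = \left(\sqrt{1} - 40\right) 10 = \left(1 - 40\right) 10 = \left(-39\right) 10 = -390$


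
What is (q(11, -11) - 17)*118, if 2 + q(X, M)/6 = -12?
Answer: -11918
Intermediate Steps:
q(X, M) = -84 (q(X, M) = -12 + 6*(-12) = -12 - 72 = -84)
(q(11, -11) - 17)*118 = (-84 - 17)*118 = -101*118 = -11918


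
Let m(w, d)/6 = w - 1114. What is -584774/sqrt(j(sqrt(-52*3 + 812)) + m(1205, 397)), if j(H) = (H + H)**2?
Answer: -292387*sqrt(3170)/1585 ≈ -10386.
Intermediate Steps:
j(H) = 4*H**2 (j(H) = (2*H)**2 = 4*H**2)
m(w, d) = -6684 + 6*w (m(w, d) = 6*(w - 1114) = 6*(-1114 + w) = -6684 + 6*w)
-584774/sqrt(j(sqrt(-52*3 + 812)) + m(1205, 397)) = -584774/sqrt(4*(sqrt(-52*3 + 812))**2 + (-6684 + 6*1205)) = -584774/sqrt(4*(sqrt(-156 + 812))**2 + (-6684 + 7230)) = -584774/sqrt(4*(sqrt(656))**2 + 546) = -584774/sqrt(4*(4*sqrt(41))**2 + 546) = -584774/sqrt(4*656 + 546) = -584774/sqrt(2624 + 546) = -584774*sqrt(3170)/3170 = -292387*sqrt(3170)/1585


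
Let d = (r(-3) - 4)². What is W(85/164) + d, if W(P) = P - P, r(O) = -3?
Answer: 49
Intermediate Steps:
W(P) = 0
d = 49 (d = (-3 - 4)² = (-7)² = 49)
W(85/164) + d = 0 + 49 = 49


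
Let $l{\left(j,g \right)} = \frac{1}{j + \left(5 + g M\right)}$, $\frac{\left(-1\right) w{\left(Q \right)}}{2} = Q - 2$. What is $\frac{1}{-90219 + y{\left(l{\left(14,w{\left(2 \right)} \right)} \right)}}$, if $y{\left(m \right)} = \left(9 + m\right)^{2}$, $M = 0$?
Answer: $- \frac{361}{32539475} \approx -1.1094 \cdot 10^{-5}$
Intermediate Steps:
$w{\left(Q \right)} = 4 - 2 Q$ ($w{\left(Q \right)} = - 2 \left(Q - 2\right) = - 2 \left(-2 + Q\right) = 4 - 2 Q$)
$l{\left(j,g \right)} = \frac{1}{5 + j}$ ($l{\left(j,g \right)} = \frac{1}{j + \left(5 + g 0\right)} = \frac{1}{j + \left(5 + 0\right)} = \frac{1}{j + 5} = \frac{1}{5 + j}$)
$\frac{1}{-90219 + y{\left(l{\left(14,w{\left(2 \right)} \right)} \right)}} = \frac{1}{-90219 + \left(9 + \frac{1}{5 + 14}\right)^{2}} = \frac{1}{-90219 + \left(9 + \frac{1}{19}\right)^{2}} = \frac{1}{-90219 + \left(\frac{172}{19}\right)^{2}} = \frac{1}{-90219 + \frac{29584}{361}} = \frac{1}{- \frac{32539475}{361}} = - \frac{361}{32539475}$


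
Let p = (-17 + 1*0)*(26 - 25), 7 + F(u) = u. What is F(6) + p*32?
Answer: -545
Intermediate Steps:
F(u) = -7 + u
p = -17 (p = (-17 + 0)*1 = -17*1 = -17)
F(6) + p*32 = (-7 + 6) - 17*32 = -1 - 544 = -545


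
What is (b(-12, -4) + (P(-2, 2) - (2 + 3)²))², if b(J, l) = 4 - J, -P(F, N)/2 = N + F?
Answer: 81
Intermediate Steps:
P(F, N) = -2*F - 2*N (P(F, N) = -2*(N + F) = -2*(F + N) = -2*F - 2*N)
(b(-12, -4) + (P(-2, 2) - (2 + 3)²))² = ((4 - 1*(-12)) + ((-2*(-2) - 2*2) - (2 + 3)²))² = ((4 + 12) + ((4 - 4) - 1*5²))² = (16 + (0 - 1*25))² = (16 + (0 - 25))² = (16 - 25)² = (-9)² = 81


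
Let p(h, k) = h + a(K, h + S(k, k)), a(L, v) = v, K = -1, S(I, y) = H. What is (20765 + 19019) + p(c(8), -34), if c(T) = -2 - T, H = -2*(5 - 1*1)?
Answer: 39756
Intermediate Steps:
H = -8 (H = -2*(5 - 1) = -2*4 = -8)
S(I, y) = -8
p(h, k) = -8 + 2*h (p(h, k) = h + (h - 8) = h + (-8 + h) = -8 + 2*h)
(20765 + 19019) + p(c(8), -34) = (20765 + 19019) + (-8 + 2*(-2 - 1*8)) = 39784 + (-8 + 2*(-2 - 8)) = 39784 + (-8 + 2*(-10)) = 39784 + (-8 - 20) = 39784 - 28 = 39756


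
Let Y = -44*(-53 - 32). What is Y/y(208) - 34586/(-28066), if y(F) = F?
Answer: 14020091/729716 ≈ 19.213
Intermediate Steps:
Y = 3740 (Y = -44*(-85) = 3740)
Y/y(208) - 34586/(-28066) = 3740/208 - 34586/(-28066) = 3740*(1/208) - 34586*(-1/28066) = 935/52 + 17293/14033 = 14020091/729716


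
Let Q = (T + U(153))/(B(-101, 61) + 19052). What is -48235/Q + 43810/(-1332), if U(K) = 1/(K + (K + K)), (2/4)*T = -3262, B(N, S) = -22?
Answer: 56106922272325/398869398 ≈ 1.4067e+5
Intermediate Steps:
T = -6524 (T = 2*(-3262) = -6524)
U(K) = 1/(3*K) (U(K) = 1/(K + 2*K) = 1/(3*K))
Q = -598903/1746954 (Q = (-6524 + (⅓)/153)/(-22 + 19052) = (-6524 + (⅓)*(1/153))/19030 = (-6524 + 1/459)*(1/19030) = -2994515/459*1/19030 = -598903/1746954 ≈ -0.34283)
-48235/Q + 43810/(-1332) = -48235/(-598903/1746954) + 43810/(-1332) = -48235*(-1746954/598903) + 43810*(-1/1332) = 84264326190/598903 - 21905/666 = 56106922272325/398869398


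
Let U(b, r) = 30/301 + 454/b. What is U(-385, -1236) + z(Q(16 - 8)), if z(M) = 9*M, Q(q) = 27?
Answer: 4004993/16555 ≈ 241.92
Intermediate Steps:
U(b, r) = 30/301 + 454/b (U(b, r) = 30*(1/301) + 454/b = 30/301 + 454/b)
U(-385, -1236) + z(Q(16 - 8)) = (30/301 + 454/(-385)) + 9*27 = (30/301 + 454*(-1/385)) + 243 = (30/301 - 454/385) + 243 = -17872/16555 + 243 = 4004993/16555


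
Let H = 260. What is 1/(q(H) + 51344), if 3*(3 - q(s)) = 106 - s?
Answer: 3/154195 ≈ 1.9456e-5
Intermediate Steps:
q(s) = -97/3 + s/3 (q(s) = 3 - (106 - s)/3 = 3 + (-106/3 + s/3) = -97/3 + s/3)
1/(q(H) + 51344) = 1/((-97/3 + (⅓)*260) + 51344) = 1/((-97/3 + 260/3) + 51344) = 1/(163/3 + 51344) = 1/(154195/3) = 3/154195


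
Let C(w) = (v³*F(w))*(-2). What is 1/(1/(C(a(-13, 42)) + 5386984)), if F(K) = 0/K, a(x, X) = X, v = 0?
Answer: 5386984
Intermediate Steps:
F(K) = 0
C(w) = 0 (C(w) = (0³*0)*(-2) = (0*0)*(-2) = 0*(-2) = 0)
1/(1/(C(a(-13, 42)) + 5386984)) = 1/(1/(0 + 5386984)) = 1/(1/5386984) = 5386984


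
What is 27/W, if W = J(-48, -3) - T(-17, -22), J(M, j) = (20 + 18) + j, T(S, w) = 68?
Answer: -9/11 ≈ -0.81818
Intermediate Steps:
J(M, j) = 38 + j
W = -33 (W = (38 - 3) - 1*68 = 35 - 68 = -33)
27/W = 27/(-33) = 27*(-1/33) = -9/11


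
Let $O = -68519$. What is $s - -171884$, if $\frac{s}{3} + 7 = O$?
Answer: $-33694$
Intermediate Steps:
$s = -205578$ ($s = -21 + 3 \left(-68519\right) = -21 - 205557 = -205578$)
$s - -171884 = -205578 - -171884 = -205578 + 171884 = -33694$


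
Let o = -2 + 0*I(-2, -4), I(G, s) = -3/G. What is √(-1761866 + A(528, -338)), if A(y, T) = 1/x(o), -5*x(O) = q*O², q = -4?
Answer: I*√28189851/4 ≈ 1327.4*I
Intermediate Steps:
o = -2 (o = -2 + 0*(-3/(-2)) = -2 + 0*(-3*(-½)) = -2 + 0*(3/2) = -2 + 0 = -2)
x(O) = 4*O²/5 (x(O) = -(-4)*O²/5 = 4*O²/5)
A(y, T) = 5/16 (A(y, T) = 1/((⅘)*(-2)²) = 1/((⅘)*4) = 1/(16/5) = 5/16)
√(-1761866 + A(528, -338)) = √(-1761866 + 5/16) = √(-28189851/16) = I*√28189851/4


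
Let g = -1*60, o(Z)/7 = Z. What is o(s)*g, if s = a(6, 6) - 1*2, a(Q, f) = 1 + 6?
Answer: -2100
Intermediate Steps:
a(Q, f) = 7
s = 5 (s = 7 - 1*2 = 7 - 2 = 5)
o(Z) = 7*Z
g = -60
o(s)*g = (7*5)*(-60) = 35*(-60) = -2100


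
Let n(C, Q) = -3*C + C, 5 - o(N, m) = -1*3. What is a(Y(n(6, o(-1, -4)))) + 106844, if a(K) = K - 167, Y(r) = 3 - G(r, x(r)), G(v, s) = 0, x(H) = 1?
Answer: 106680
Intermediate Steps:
o(N, m) = 8 (o(N, m) = 5 - (-1)*3 = 5 - 1*(-3) = 5 + 3 = 8)
n(C, Q) = -2*C
Y(r) = 3 (Y(r) = 3 - 1*0 = 3 + 0 = 3)
a(K) = -167 + K
a(Y(n(6, o(-1, -4)))) + 106844 = (-167 + 3) + 106844 = -164 + 106844 = 106680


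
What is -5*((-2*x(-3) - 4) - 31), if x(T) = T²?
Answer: 265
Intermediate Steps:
-5*((-2*x(-3) - 4) - 31) = -5*((-2*(-3)² - 4) - 31) = -5*((-2*9 - 4) - 31) = -5*((-18 - 4) - 31) = -5*(-22 - 31) = -5*(-53) = 265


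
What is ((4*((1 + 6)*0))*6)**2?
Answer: 0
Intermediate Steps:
((4*((1 + 6)*0))*6)**2 = ((4*(7*0))*6)**2 = ((4*0)*6)**2 = (0*6)**2 = 0**2 = 0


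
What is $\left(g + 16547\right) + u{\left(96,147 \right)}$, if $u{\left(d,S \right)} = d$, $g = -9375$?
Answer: $7268$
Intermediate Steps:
$\left(g + 16547\right) + u{\left(96,147 \right)} = \left(-9375 + 16547\right) + 96 = 7172 + 96 = 7268$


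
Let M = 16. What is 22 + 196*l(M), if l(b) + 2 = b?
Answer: 2766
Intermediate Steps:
l(b) = -2 + b
22 + 196*l(M) = 22 + 196*(-2 + 16) = 22 + 196*14 = 22 + 2744 = 2766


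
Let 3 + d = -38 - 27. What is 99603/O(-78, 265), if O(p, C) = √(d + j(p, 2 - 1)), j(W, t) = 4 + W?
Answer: -99603*I*√142/142 ≈ -8358.5*I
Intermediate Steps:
d = -68 (d = -3 + (-38 - 27) = -3 - 65 = -68)
O(p, C) = √(-64 + p) (O(p, C) = √(-68 + (4 + p)) = √(-64 + p))
99603/O(-78, 265) = 99603/(√(-64 - 78)) = 99603/(√(-142)) = 99603/((I*√142)) = 99603*(-I*√142/142) = -99603*I*√142/142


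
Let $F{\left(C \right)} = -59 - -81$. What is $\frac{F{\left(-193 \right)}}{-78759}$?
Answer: $- \frac{22}{78759} \approx -0.00027933$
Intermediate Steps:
$F{\left(C \right)} = 22$ ($F{\left(C \right)} = -59 + 81 = 22$)
$\frac{F{\left(-193 \right)}}{-78759} = \frac{22}{-78759} = 22 \left(- \frac{1}{78759}\right) = - \frac{22}{78759}$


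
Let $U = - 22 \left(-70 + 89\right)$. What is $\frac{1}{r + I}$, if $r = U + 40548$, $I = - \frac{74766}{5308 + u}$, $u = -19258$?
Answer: $\frac{2325}{93314711} \approx 2.4916 \cdot 10^{-5}$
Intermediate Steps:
$U = -418$ ($U = \left(-22\right) 19 = -418$)
$I = \frac{12461}{2325}$ ($I = - \frac{74766}{5308 - 19258} = - \frac{74766}{-13950} = \left(-74766\right) \left(- \frac{1}{13950}\right) = \frac{12461}{2325} \approx 5.3596$)
$r = 40130$ ($r = -418 + 40548 = 40130$)
$\frac{1}{r + I} = \frac{1}{40130 + \frac{12461}{2325}} = \frac{1}{\frac{93314711}{2325}} = \frac{2325}{93314711}$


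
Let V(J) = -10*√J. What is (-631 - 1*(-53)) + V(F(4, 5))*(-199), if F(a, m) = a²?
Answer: 7382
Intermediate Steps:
(-631 - 1*(-53)) + V(F(4, 5))*(-199) = (-631 - 1*(-53)) - 10*√(4²)*(-199) = (-631 + 53) - 10*√16*(-199) = -578 - 10*4*(-199) = -578 - 40*(-199) = -578 + 7960 = 7382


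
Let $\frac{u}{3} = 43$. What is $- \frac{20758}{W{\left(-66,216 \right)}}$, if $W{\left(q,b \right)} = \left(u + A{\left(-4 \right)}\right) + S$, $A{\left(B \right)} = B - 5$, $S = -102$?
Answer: $- \frac{10379}{9} \approx -1153.2$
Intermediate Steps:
$u = 129$ ($u = 3 \cdot 43 = 129$)
$A{\left(B \right)} = -5 + B$
$W{\left(q,b \right)} = 18$ ($W{\left(q,b \right)} = \left(129 - 9\right) - 102 = 120 - 102 = 18$)
$- \frac{20758}{W{\left(-66,216 \right)}} = - \frac{20758}{18} = \left(-20758\right) \frac{1}{18} = - \frac{10379}{9}$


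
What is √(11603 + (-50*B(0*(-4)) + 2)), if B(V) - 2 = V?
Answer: √11505 ≈ 107.26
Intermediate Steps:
B(V) = 2 + V
√(11603 + (-50*B(0*(-4)) + 2)) = √(11603 + (-50*(2 + 0*(-4)) + 2)) = √(11603 + (-50*(2 + 0) + 2)) = √(11603 + (-50*2 + 2)) = √(11603 + (-100 + 2)) = √(11603 - 98) = √11505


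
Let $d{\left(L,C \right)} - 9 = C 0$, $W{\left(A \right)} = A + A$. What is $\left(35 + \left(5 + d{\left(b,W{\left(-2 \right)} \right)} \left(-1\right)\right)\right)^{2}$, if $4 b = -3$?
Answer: $961$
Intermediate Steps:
$b = - \frac{3}{4}$ ($b = \frac{1}{4} \left(-3\right) = - \frac{3}{4} \approx -0.75$)
$W{\left(A \right)} = 2 A$
$d{\left(L,C \right)} = 9$ ($d{\left(L,C \right)} = 9 + C 0 = 9 + 0 = 9$)
$\left(35 + \left(5 + d{\left(b,W{\left(-2 \right)} \right)} \left(-1\right)\right)\right)^{2} = \left(35 + \left(5 + 9 \left(-1\right)\right)\right)^{2} = \left(35 + \left(5 - 9\right)\right)^{2} = \left(35 - 4\right)^{2} = 31^{2} = 961$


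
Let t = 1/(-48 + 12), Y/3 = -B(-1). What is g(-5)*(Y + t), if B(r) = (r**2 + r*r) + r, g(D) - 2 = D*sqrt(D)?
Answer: -109/18 + 545*I*sqrt(5)/36 ≈ -6.0556 + 33.852*I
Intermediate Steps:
g(D) = 2 + D**(3/2) (g(D) = 2 + D*sqrt(D) = 2 + D**(3/2))
B(r) = r + 2*r**2 (B(r) = (r**2 + r**2) + r = 2*r**2 + r = r + 2*r**2)
Y = -3 (Y = 3*(-(-1)*(1 + 2*(-1))) = 3*(-(-1)*(1 - 2)) = 3*(-(-1)*(-1)) = 3*(-1*1) = 3*(-1) = -3)
t = -1/36 (t = 1/(-36) = -1/36 ≈ -0.027778)
g(-5)*(Y + t) = (2 + (-5)**(3/2))*(-3 - 1/36) = (2 - 5*I*sqrt(5))*(-109/36) = -109/18 + 545*I*sqrt(5)/36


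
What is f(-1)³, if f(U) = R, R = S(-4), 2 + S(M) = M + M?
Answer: -1000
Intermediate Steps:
S(M) = -2 + 2*M (S(M) = -2 + (M + M) = -2 + 2*M)
R = -10 (R = -2 + 2*(-4) = -2 - 8 = -10)
f(U) = -10
f(-1)³ = (-10)³ = -1000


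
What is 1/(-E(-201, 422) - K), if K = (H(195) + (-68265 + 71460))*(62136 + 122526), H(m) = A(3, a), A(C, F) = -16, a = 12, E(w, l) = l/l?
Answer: -1/587040499 ≈ -1.7035e-9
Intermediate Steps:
E(w, l) = 1
H(m) = -16
K = 587040498 (K = (-16 + (-68265 + 71460))*(62136 + 122526) = (-16 + 3195)*184662 = 3179*184662 = 587040498)
1/(-E(-201, 422) - K) = 1/(-1*1 - 1*587040498) = 1/(-1 - 587040498) = 1/(-587040499) = -1/587040499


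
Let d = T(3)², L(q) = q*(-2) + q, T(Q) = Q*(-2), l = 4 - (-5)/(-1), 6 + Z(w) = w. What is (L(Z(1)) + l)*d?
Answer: 144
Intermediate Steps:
Z(w) = -6 + w
l = -1 (l = 4 - (-5)*(-1) = 4 - 1*5 = 4 - 5 = -1)
T(Q) = -2*Q
L(q) = -q (L(q) = -2*q + q = -q)
d = 36 (d = (-2*3)² = (-6)² = 36)
(L(Z(1)) + l)*d = (-(-6 + 1) - 1)*36 = (-1*(-5) - 1)*36 = (5 - 1)*36 = 4*36 = 144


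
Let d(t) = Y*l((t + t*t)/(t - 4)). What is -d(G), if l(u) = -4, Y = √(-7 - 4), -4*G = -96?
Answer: 4*I*√11 ≈ 13.266*I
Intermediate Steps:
G = 24 (G = -¼*(-96) = 24)
Y = I*√11 (Y = √(-11) = I*√11 ≈ 3.3166*I)
d(t) = -4*I*√11 (d(t) = (I*√11)*(-4) = -4*I*√11)
-d(G) = -(-4)*I*√11 = 4*I*√11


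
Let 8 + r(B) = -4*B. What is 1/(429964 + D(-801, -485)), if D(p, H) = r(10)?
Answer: 1/429916 ≈ 2.3260e-6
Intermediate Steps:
r(B) = -8 - 4*B
D(p, H) = -48 (D(p, H) = -8 - 4*10 = -8 - 40 = -48)
1/(429964 + D(-801, -485)) = 1/(429964 - 48) = 1/429916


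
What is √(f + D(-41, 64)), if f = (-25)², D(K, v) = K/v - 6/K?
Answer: 11*√555263/328 ≈ 24.990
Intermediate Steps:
D(K, v) = -6/K + K/v
f = 625
√(f + D(-41, 64)) = √(625 + (-6/(-41) - 41/64)) = √(625 + (-6*(-1/41) - 41*1/64)) = √(625 + (6/41 - 41/64)) = √(625 - 1297/2624) = √(1638703/2624) = 11*√555263/328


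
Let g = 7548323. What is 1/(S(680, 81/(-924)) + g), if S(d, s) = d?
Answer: 1/7549003 ≈ 1.3247e-7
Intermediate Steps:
1/(S(680, 81/(-924)) + g) = 1/(680 + 7548323) = 1/7549003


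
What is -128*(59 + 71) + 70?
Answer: -16570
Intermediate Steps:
-128*(59 + 71) + 70 = -128*130 + 70 = -16640 + 70 = -16570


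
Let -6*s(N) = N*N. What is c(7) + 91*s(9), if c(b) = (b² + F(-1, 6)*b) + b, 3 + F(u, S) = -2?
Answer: -2415/2 ≈ -1207.5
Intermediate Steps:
s(N) = -N²/6 (s(N) = -N*N/6 = -N²/6)
F(u, S) = -5 (F(u, S) = -3 - 2 = -5)
c(b) = b² - 4*b (c(b) = (b² - 5*b) + b = b² - 4*b)
c(7) + 91*s(9) = 7*(-4 + 7) + 91*(-⅙*9²) = 7*3 + 91*(-⅙*81) = 21 + 91*(-27/2) = 21 - 2457/2 = -2415/2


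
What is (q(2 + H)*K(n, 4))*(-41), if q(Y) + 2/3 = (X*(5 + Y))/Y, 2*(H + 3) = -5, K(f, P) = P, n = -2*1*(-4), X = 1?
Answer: 3772/21 ≈ 179.62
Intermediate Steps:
n = 8 (n = -2*(-4) = 8)
H = -11/2 (H = -3 + (½)*(-5) = -3 - 5/2 = -11/2 ≈ -5.5000)
q(Y) = -⅔ + (5 + Y)/Y (q(Y) = -⅔ + (1*(5 + Y))/Y = -⅔ + (5 + Y)/Y)
(q(2 + H)*K(n, 4))*(-41) = (((15 + (2 - 11/2))/(3*(2 - 11/2)))*4)*(-41) = (((15 - 7/2)/(3*(-7/2)))*4)*(-41) = (((⅓)*(-2/7)*(23/2))*4)*(-41) = -23/21*4*(-41) = -92/21*(-41) = 3772/21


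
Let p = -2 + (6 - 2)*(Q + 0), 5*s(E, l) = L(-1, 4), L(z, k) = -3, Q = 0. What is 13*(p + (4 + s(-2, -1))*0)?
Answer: -26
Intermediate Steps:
s(E, l) = -3/5 (s(E, l) = (1/5)*(-3) = -3/5)
p = -2 (p = -2 + (6 - 2)*(0 + 0) = -2 + 4*0 = -2 + 0 = -2)
13*(p + (4 + s(-2, -1))*0) = 13*(-2 + (4 - 3/5)*0) = 13*(-2 + (17/5)*0) = 13*(-2 + 0) = 13*(-2) = -26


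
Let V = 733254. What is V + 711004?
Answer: 1444258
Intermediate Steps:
V + 711004 = 733254 + 711004 = 1444258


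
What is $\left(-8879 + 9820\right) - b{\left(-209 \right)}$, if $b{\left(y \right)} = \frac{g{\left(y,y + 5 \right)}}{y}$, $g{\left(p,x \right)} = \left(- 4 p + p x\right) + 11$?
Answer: $\frac{21832}{19} \approx 1149.1$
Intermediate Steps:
$g{\left(p,x \right)} = 11 - 4 p + p x$
$b{\left(y \right)} = \frac{11 - 4 y + y \left(5 + y\right)}{y}$ ($b{\left(y \right)} = \frac{11 - 4 y + y \left(y + 5\right)}{y} = \frac{11 - 4 y + y \left(5 + y\right)}{y}$)
$\left(-8879 + 9820\right) - b{\left(-209 \right)} = \left(-8879 + 9820\right) - \left(1 - 209 + \frac{11}{-209}\right) = 941 - \left(1 - 209 + 11 \left(- \frac{1}{209}\right)\right) = 941 - \left(1 - 209 - \frac{1}{19}\right) = 941 - - \frac{3953}{19} = 941 + \frac{3953}{19} = \frac{21832}{19}$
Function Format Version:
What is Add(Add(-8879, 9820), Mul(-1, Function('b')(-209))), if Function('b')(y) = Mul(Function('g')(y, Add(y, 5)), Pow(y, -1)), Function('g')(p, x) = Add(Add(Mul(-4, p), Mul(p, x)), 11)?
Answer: Rational(21832, 19) ≈ 1149.1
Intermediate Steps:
Function('g')(p, x) = Add(11, Mul(-4, p), Mul(p, x))
Function('b')(y) = Mul(Pow(y, -1), Add(11, Mul(-4, y), Mul(y, Add(5, y)))) (Function('b')(y) = Mul(Add(11, Mul(-4, y), Mul(y, Add(y, 5))), Pow(y, -1)) = Mul(Add(11, Mul(-4, y), Mul(y, Add(5, y))), Pow(y, -1)) = Mul(Pow(y, -1), Add(11, Mul(-4, y), Mul(y, Add(5, y)))))
Add(Add(-8879, 9820), Mul(-1, Function('b')(-209))) = Add(Add(-8879, 9820), Mul(-1, Add(1, -209, Mul(11, Pow(-209, -1))))) = Add(941, Mul(-1, Add(1, -209, Mul(11, Rational(-1, 209))))) = Add(941, Mul(-1, Add(1, -209, Rational(-1, 19)))) = Add(941, Mul(-1, Rational(-3953, 19))) = Add(941, Rational(3953, 19)) = Rational(21832, 19)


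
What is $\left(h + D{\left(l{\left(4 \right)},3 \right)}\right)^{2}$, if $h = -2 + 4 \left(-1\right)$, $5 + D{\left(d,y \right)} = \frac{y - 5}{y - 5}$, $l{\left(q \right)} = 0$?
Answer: $100$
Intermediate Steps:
$D{\left(d,y \right)} = -4$ ($D{\left(d,y \right)} = -5 + \frac{y - 5}{y - 5} = -5 + \frac{-5 + y}{-5 + y} = -5 + 1 = -4$)
$h = -6$ ($h = -2 - 4 = -6$)
$\left(h + D{\left(l{\left(4 \right)},3 \right)}\right)^{2} = \left(-6 - 4\right)^{2} = \left(-10\right)^{2} = 100$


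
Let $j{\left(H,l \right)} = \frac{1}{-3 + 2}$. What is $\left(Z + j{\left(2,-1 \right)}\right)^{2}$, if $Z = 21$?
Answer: $400$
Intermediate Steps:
$j{\left(H,l \right)} = -1$ ($j{\left(H,l \right)} = \frac{1}{-1} = -1$)
$\left(Z + j{\left(2,-1 \right)}\right)^{2} = \left(21 - 1\right)^{2} = 20^{2} = 400$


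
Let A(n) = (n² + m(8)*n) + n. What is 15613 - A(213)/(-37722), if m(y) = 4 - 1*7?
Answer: 196332843/12574 ≈ 15614.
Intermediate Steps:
m(y) = -3 (m(y) = 4 - 7 = -3)
A(n) = n² - 2*n (A(n) = (n² - 3*n) + n = n² - 2*n)
15613 - A(213)/(-37722) = 15613 - 213*(-2 + 213)/(-37722) = 15613 - 213*211*(-1)/37722 = 15613 - 44943*(-1)/37722 = 15613 - 1*(-14981/12574) = 15613 + 14981/12574 = 196332843/12574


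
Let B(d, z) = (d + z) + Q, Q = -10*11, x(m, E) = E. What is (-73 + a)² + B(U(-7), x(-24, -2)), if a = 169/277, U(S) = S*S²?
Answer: 367171009/76729 ≈ 4785.3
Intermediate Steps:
Q = -110
U(S) = S³
B(d, z) = -110 + d + z (B(d, z) = (d + z) - 110 = -110 + d + z)
a = 169/277 (a = 169*(1/277) = 169/277 ≈ 0.61011)
(-73 + a)² + B(U(-7), x(-24, -2)) = (-73 + 169/277)² + (-110 + (-7)³ - 2) = (-20052/277)² + (-110 - 343 - 2) = 402082704/76729 - 455 = 367171009/76729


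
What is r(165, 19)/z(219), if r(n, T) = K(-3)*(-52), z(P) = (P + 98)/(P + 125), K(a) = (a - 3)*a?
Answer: -321984/317 ≈ -1015.7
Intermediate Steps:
K(a) = a*(-3 + a) (K(a) = (-3 + a)*a = a*(-3 + a))
z(P) = (98 + P)/(125 + P)
r(n, T) = -936 (r(n, T) = -3*(-3 - 3)*(-52) = -3*(-6)*(-52) = 18*(-52) = -936)
r(165, 19)/z(219) = -936*(125 + 219)/(98 + 219) = -936/(317/344) = -936/((1/344)*317) = -936/317/344 = -936*344/317 = -321984/317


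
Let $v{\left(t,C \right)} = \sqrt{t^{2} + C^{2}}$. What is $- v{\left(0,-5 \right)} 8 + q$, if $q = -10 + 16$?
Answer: $-34$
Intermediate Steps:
$v{\left(t,C \right)} = \sqrt{C^{2} + t^{2}}$
$q = 6$
$- v{\left(0,-5 \right)} 8 + q = - \sqrt{\left(-5\right)^{2} + 0^{2}} \cdot 8 + 6 = - \sqrt{25 + 0} \cdot 8 + 6 = - \sqrt{25} \cdot 8 + 6 = \left(-1\right) 5 \cdot 8 + 6 = \left(-5\right) 8 + 6 = -40 + 6 = -34$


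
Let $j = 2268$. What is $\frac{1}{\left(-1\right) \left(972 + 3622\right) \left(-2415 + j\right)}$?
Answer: $\frac{1}{675318} \approx 1.4808 \cdot 10^{-6}$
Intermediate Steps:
$\frac{1}{\left(-1\right) \left(972 + 3622\right) \left(-2415 + j\right)} = \frac{1}{\left(-1\right) \left(972 + 3622\right) \left(-2415 + 2268\right)} = \frac{1}{\left(-1\right) 4594 \left(-147\right)} = \frac{1}{\left(-1\right) \left(-675318\right)} = \frac{1}{675318}$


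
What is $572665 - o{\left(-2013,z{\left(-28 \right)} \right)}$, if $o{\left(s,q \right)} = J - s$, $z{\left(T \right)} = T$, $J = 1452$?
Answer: $569200$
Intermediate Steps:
$o{\left(s,q \right)} = 1452 - s$
$572665 - o{\left(-2013,z{\left(-28 \right)} \right)} = 572665 - \left(1452 - -2013\right) = 572665 - \left(1452 + 2013\right) = 572665 - 3465 = 569200$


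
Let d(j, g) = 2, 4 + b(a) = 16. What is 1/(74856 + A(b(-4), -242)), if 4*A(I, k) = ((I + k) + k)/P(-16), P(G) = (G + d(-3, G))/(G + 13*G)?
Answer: 1/72968 ≈ 1.3705e-5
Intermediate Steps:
b(a) = 12 (b(a) = -4 + 16 = 12)
P(G) = (2 + G)/(14*G) (P(G) = (G + 2)/(G + 13*G) = (2 + G)/((14*G)) = (2 + G)*(1/(14*G)) = (2 + G)/(14*G))
A(I, k) = 4*I + 8*k (A(I, k) = (((I + k) + k)/(((1/14)*(2 - 16)/(-16))))/4 = ((I + 2*k)/(((1/14)*(-1/16)*(-14))))/4 = ((I + 2*k)/(1/16))/4 = ((I + 2*k)*16)/4 = (16*I + 32*k)/4 = 4*I + 8*k)
1/(74856 + A(b(-4), -242)) = 1/(74856 + (4*12 + 8*(-242))) = 1/(74856 + (48 - 1936)) = 1/(74856 - 1888) = 1/72968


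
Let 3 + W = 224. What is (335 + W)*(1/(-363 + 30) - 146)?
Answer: -27032164/333 ≈ -81178.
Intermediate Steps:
W = 221 (W = -3 + 224 = 221)
(335 + W)*(1/(-363 + 30) - 146) = (335 + 221)*(1/(-363 + 30) - 146) = 556*(1/(-333) - 146) = 556*(-1/333 - 146) = 556*(-48619/333) = -27032164/333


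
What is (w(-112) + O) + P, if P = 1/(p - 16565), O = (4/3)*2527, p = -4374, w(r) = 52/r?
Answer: 5925422831/1758876 ≈ 3368.9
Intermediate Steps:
O = 10108/3 (O = (4*(⅓))*2527 = (4/3)*2527 = 10108/3 ≈ 3369.3)
P = -1/20939 (P = 1/(-4374 - 16565) = 1/(-20939) = -1/20939 ≈ -4.7758e-5)
(w(-112) + O) + P = (52/(-112) + 10108/3) - 1/20939 = (52*(-1/112) + 10108/3) - 1/20939 = (-13/28 + 10108/3) - 1/20939 = 282985/84 - 1/20939 = 5925422831/1758876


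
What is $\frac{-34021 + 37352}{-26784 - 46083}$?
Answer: $- \frac{3331}{72867} \approx -0.045713$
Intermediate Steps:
$\frac{-34021 + 37352}{-26784 - 46083} = \frac{3331}{-72867} = 3331 \left(- \frac{1}{72867}\right) = - \frac{3331}{72867}$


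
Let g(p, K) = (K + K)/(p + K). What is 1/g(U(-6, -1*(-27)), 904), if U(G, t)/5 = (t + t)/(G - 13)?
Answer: 8453/17176 ≈ 0.49214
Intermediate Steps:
U(G, t) = 10*t/(-13 + G) (U(G, t) = 5*((t + t)/(G - 13)) = 5*((2*t)/(-13 + G)) = 5*(2*t/(-13 + G)) = 10*t/(-13 + G))
g(p, K) = 2*K/(K + p) (g(p, K) = (2*K)/(K + p) = 2*K/(K + p))
1/g(U(-6, -1*(-27)), 904) = 1/(2*904/(904 + 10*(-1*(-27))/(-13 - 6))) = 1/(2*904/(904 + 10*27/(-19))) = 1/(2*904/(904 + 10*27*(-1/19))) = 1/(2*904/(904 - 270/19)) = 1/(2*904/(16906/19)) = 1/(2*904*(19/16906)) = 1/(17176/8453) = 8453/17176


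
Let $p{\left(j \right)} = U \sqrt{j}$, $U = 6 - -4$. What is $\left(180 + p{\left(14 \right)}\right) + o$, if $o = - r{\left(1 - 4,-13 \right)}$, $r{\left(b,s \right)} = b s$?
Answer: $141 + 10 \sqrt{14} \approx 178.42$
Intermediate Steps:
$U = 10$ ($U = 6 + 4 = 10$)
$p{\left(j \right)} = 10 \sqrt{j}$
$o = -39$ ($o = - \left(1 - 4\right) \left(-13\right) = - \left(-3\right) \left(-13\right) = \left(-1\right) 39 = -39$)
$\left(180 + p{\left(14 \right)}\right) + o = \left(180 + 10 \sqrt{14}\right) - 39 = 141 + 10 \sqrt{14}$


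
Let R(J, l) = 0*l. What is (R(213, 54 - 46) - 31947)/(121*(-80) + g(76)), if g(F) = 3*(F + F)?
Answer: 31947/9224 ≈ 3.4635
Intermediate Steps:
g(F) = 6*F (g(F) = 3*(2*F) = 6*F)
R(J, l) = 0
(R(213, 54 - 46) - 31947)/(121*(-80) + g(76)) = (0 - 31947)/(121*(-80) + 6*76) = -31947/(-9680 + 456) = -31947/(-9224) = -31947*(-1/9224) = 31947/9224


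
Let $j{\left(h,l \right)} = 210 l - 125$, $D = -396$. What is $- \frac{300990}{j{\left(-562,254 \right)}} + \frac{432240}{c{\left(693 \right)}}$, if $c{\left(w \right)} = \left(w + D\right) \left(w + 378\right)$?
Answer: $- \frac{4849290302}{1128466647} \approx -4.2972$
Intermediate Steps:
$c{\left(w \right)} = \left(-396 + w\right) \left(378 + w\right)$ ($c{\left(w \right)} = \left(w - 396\right) \left(w + 378\right) = \left(-396 + w\right) \left(378 + w\right)$)
$j{\left(h,l \right)} = -125 + 210 l$
$- \frac{300990}{j{\left(-562,254 \right)}} + \frac{432240}{c{\left(693 \right)}} = - \frac{300990}{-125 + 210 \cdot 254} + \frac{432240}{-149688 + 693^{2} - 12474} = - \frac{300990}{-125 + 53340} + \frac{432240}{-149688 + 480249 - 12474} = - \frac{300990}{53215} + \frac{432240}{318087} = \left(-300990\right) \frac{1}{53215} + 432240 \cdot \frac{1}{318087} = - \frac{60198}{10643} + \frac{144080}{106029} = - \frac{4849290302}{1128466647}$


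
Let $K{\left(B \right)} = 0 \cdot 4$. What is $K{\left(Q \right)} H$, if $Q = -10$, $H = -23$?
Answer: $0$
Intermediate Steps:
$K{\left(B \right)} = 0$
$K{\left(Q \right)} H = 0 \left(-23\right) = 0$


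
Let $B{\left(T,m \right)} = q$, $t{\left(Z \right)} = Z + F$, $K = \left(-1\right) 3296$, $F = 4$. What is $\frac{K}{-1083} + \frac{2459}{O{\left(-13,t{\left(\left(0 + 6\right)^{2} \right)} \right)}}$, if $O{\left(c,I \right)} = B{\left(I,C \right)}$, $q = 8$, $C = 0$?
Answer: $\frac{2689465}{8664} \approx 310.42$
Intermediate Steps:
$K = -3296$
$t{\left(Z \right)} = 4 + Z$ ($t{\left(Z \right)} = Z + 4 = 4 + Z$)
$B{\left(T,m \right)} = 8$
$O{\left(c,I \right)} = 8$
$\frac{K}{-1083} + \frac{2459}{O{\left(-13,t{\left(\left(0 + 6\right)^{2} \right)} \right)}} = - \frac{3296}{-1083} + \frac{2459}{8} = \left(-3296\right) \left(- \frac{1}{1083}\right) + 2459 \cdot \frac{1}{8} = \frac{3296}{1083} + \frac{2459}{8} = \frac{2689465}{8664}$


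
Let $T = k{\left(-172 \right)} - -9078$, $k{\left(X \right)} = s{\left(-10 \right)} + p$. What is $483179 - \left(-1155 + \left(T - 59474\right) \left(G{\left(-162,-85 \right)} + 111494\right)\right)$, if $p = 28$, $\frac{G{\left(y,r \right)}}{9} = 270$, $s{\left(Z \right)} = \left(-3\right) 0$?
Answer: $5738608366$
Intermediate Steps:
$s{\left(Z \right)} = 0$
$G{\left(y,r \right)} = 2430$ ($G{\left(y,r \right)} = 9 \cdot 270 = 2430$)
$k{\left(X \right)} = 28$ ($k{\left(X \right)} = 0 + 28 = 28$)
$T = 9106$ ($T = 28 - -9078 = 28 + 9078 = 9106$)
$483179 - \left(-1155 + \left(T - 59474\right) \left(G{\left(-162,-85 \right)} + 111494\right)\right) = 483179 - \left(-1155 + \left(9106 - 59474\right) \left(2430 + 111494\right)\right) = 483179 - \left(-1155 - 5738124032\right) = 483179 - -5738125187 = 483179 + 5738125187 = 5738608366$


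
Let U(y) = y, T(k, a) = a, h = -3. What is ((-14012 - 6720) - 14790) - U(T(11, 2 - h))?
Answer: -35527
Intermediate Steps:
((-14012 - 6720) - 14790) - U(T(11, 2 - h)) = ((-14012 - 6720) - 14790) - (2 - 1*(-3)) = (-20732 - 14790) - (2 + 3) = -35522 - 1*5 = -35522 - 5 = -35527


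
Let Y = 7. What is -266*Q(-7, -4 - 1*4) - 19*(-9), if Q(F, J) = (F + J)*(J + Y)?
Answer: -3819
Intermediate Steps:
Q(F, J) = (7 + J)*(F + J) (Q(F, J) = (F + J)*(J + 7) = (F + J)*(7 + J) = (7 + J)*(F + J))
-266*Q(-7, -4 - 1*4) - 19*(-9) = -266*((-4 - 1*4)**2 + 7*(-7) + 7*(-4 - 1*4) - 7*(-4 - 1*4)) - 19*(-9) = -266*((-4 - 4)**2 - 49 + 7*(-4 - 4) - 7*(-4 - 4)) + 171 = -266*((-8)**2 - 49 + 7*(-8) - 7*(-8)) + 171 = -266*(64 - 49 - 56 + 56) + 171 = -266*15 + 171 = -3990 + 171 = -3819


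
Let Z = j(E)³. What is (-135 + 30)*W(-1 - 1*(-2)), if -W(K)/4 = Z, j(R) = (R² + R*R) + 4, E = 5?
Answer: 66134880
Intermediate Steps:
j(R) = 4 + 2*R² (j(R) = (R² + R²) + 4 = 2*R² + 4 = 4 + 2*R²)
Z = 157464 (Z = (4 + 2*5²)³ = (4 + 2*25)³ = (4 + 50)³ = 54³ = 157464)
W(K) = -629856 (W(K) = -4*157464 = -629856)
(-135 + 30)*W(-1 - 1*(-2)) = (-135 + 30)*(-629856) = -105*(-629856) = 66134880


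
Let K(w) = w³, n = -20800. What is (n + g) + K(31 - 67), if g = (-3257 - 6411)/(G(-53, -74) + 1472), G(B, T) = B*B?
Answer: -288788804/4281 ≈ -67458.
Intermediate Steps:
G(B, T) = B²
g = -9668/4281 (g = (-3257 - 6411)/((-53)² + 1472) = -9668/(2809 + 1472) = -9668/4281 ≈ -2.2584)
(n + g) + K(31 - 67) = (-20800 - 9668/4281) + (31 - 67)³ = -89054468/4281 + (-36)³ = -89054468/4281 - 46656 = -288788804/4281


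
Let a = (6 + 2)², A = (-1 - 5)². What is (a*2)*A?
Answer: 4608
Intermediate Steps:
A = 36 (A = (-6)² = 36)
a = 64 (a = 8² = 64)
(a*2)*A = (64*2)*36 = 128*36 = 4608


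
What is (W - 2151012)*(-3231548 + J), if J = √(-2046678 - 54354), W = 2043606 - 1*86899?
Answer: 627905934140 - 1165830*I*√58362 ≈ 6.2791e+11 - 2.8164e+8*I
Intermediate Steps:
W = 1956707 (W = 2043606 - 86899 = 1956707)
J = 6*I*√58362 (J = √(-2101032) = 6*I*√58362 ≈ 1449.5*I)
(W - 2151012)*(-3231548 + J) = (1956707 - 2151012)*(-3231548 + 6*I*√58362) = -194305*(-3231548 + 6*I*√58362) = 627905934140 - 1165830*I*√58362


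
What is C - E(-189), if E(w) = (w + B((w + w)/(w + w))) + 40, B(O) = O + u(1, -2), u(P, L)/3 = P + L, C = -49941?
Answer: -49790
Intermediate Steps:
u(P, L) = 3*L + 3*P (u(P, L) = 3*(P + L) = 3*(L + P) = 3*L + 3*P)
B(O) = -3 + O (B(O) = O + (3*(-2) + 3*1) = O + (-6 + 3) = O - 3 = -3 + O)
E(w) = 38 + w (E(w) = (w + (-3 + (w + w)/(w + w))) + 40 = (w + (-3 + (2*w)/((2*w)))) + 40 = (w + (-3 + (2*w)*(1/(2*w)))) + 40 = (w + (-3 + 1)) + 40 = (w - 2) + 40 = (-2 + w) + 40 = 38 + w)
C - E(-189) = -49941 - (38 - 189) = -49941 - 1*(-151) = -49941 + 151 = -49790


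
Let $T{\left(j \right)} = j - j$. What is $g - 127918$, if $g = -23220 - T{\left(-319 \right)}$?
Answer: $-151138$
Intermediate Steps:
$T{\left(j \right)} = 0$
$g = -23220$ ($g = -23220 - 0 = -23220 + 0 = -23220$)
$g - 127918 = -23220 - 127918 = -151138$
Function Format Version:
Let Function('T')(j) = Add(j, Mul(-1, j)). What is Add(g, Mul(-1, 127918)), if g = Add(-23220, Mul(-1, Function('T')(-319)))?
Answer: -151138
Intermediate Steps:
Function('T')(j) = 0
g = -23220 (g = Add(-23220, Mul(-1, 0)) = Add(-23220, 0) = -23220)
Add(g, Mul(-1, 127918)) = Add(-23220, Mul(-1, 127918)) = Add(-23220, -127918) = -151138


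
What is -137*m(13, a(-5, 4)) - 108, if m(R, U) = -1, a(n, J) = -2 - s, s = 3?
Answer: 29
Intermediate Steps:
a(n, J) = -5 (a(n, J) = -2 - 1*3 = -2 - 3 = -5)
-137*m(13, a(-5, 4)) - 108 = -137*(-1) - 108 = 137 - 108 = 29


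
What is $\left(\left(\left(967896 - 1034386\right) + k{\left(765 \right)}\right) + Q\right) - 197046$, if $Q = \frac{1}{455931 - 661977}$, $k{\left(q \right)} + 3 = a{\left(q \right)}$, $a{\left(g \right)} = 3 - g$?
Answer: $- \frac{54458163847}{206046} \approx -2.643 \cdot 10^{5}$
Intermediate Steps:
$k{\left(q \right)} = - q$ ($k{\left(q \right)} = -3 - \left(-3 + q\right) = - q$)
$Q = - \frac{1}{206046}$ ($Q = \frac{1}{455931 + \left(-1475940 + 813963\right)} = \frac{1}{455931 - 661977} = \frac{1}{-206046} = - \frac{1}{206046} \approx -4.8533 \cdot 10^{-6}$)
$\left(\left(\left(967896 - 1034386\right) + k{\left(765 \right)}\right) + Q\right) - 197046 = \left(\left(\left(967896 - 1034386\right) - 765\right) - \frac{1}{206046}\right) - 197046 = \left(\left(-66490 - 765\right) - \frac{1}{206046}\right) - 197046 = \left(-67255 - \frac{1}{206046}\right) - 197046 = - \frac{13857623731}{206046} - 197046 = - \frac{54458163847}{206046}$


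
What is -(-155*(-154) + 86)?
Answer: -23956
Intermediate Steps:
-(-155*(-154) + 86) = -(23870 + 86) = -1*23956 = -23956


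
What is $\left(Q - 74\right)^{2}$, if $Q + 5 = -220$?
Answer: $89401$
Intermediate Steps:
$Q = -225$ ($Q = -5 - 220 = -225$)
$\left(Q - 74\right)^{2} = \left(-225 - 74\right)^{2} = \left(-299\right)^{2} = 89401$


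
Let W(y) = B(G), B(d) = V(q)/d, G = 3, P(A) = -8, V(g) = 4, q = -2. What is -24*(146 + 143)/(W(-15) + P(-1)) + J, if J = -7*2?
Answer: 5132/5 ≈ 1026.4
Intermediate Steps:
B(d) = 4/d
W(y) = 4/3
J = -14
-24*(146 + 143)/(W(-15) + P(-1)) + J = -24*(146 + 143)/(4/3 - 8) - 14 = -6936/(-20/3) - 14 = -6936*(-3)/20 - 14 = -24*(-867/20) - 14 = 5202/5 - 14 = 5132/5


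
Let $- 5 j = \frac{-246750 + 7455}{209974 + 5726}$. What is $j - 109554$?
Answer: $- \frac{7876916647}{71900} \approx -1.0955 \cdot 10^{5}$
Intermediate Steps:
$j = \frac{15953}{71900}$ ($j = - \frac{\left(-246750 + 7455\right) \frac{1}{209974 + 5726}}{5} = - \frac{\left(-239295\right) \frac{1}{215700}}{5} = \left(- \frac{1}{5}\right) \left(- \frac{15953}{14380}\right) = \frac{15953}{71900} \approx 0.22188$)
$j - 109554 = \frac{15953}{71900} - 109554 = - \frac{7876916647}{71900}$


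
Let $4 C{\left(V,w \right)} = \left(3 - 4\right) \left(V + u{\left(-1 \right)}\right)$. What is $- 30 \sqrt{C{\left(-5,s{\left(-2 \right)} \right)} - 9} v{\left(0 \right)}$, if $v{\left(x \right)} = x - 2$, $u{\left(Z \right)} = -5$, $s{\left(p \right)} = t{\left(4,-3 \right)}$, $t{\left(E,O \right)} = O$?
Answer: $30 i \sqrt{26} \approx 152.97 i$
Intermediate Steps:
$s{\left(p \right)} = -3$
$C{\left(V,w \right)} = \frac{5}{4} - \frac{V}{4}$ ($C{\left(V,w \right)} = \frac{\left(3 - 4\right) \left(V - 5\right)}{4} = \frac{\left(-1\right) \left(-5 + V\right)}{4} = \frac{5 - V}{4} = \frac{5}{4} - \frac{V}{4}$)
$v{\left(x \right)} = -2 + x$
$- 30 \sqrt{C{\left(-5,s{\left(-2 \right)} \right)} - 9} v{\left(0 \right)} = - 30 \sqrt{\left(\frac{5}{4} - - \frac{5}{4}\right) - 9} \left(-2 + 0\right) = - 30 \sqrt{\left(\frac{5}{4} + \frac{5}{4}\right) - 9} \left(-2\right) = - 30 \sqrt{\frac{5}{2} - 9} \left(-2\right) = - 30 \sqrt{- \frac{13}{2}} \left(-2\right) = - 30 \frac{i \sqrt{26}}{2} \left(-2\right) = - 15 i \sqrt{26} \left(-2\right) = 30 i \sqrt{26}$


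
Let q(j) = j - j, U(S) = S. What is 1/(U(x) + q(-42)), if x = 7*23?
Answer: 1/161 ≈ 0.0062112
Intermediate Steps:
x = 161
q(j) = 0
1/(U(x) + q(-42)) = 1/(161 + 0) = 1/161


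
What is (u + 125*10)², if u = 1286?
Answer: 6431296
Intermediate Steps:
(u + 125*10)² = (1286 + 125*10)² = (1286 + 1250)² = 2536² = 6431296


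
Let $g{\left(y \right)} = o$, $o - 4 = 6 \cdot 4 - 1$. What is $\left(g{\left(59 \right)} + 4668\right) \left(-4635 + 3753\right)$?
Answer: $-4140990$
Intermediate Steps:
$o = 27$ ($o = 4 + \left(6 \cdot 4 - 1\right) = 4 + \left(24 - 1\right) = 4 + 23 = 27$)
$g{\left(y \right)} = 27$
$\left(g{\left(59 \right)} + 4668\right) \left(-4635 + 3753\right) = \left(27 + 4668\right) \left(-4635 + 3753\right) = 4695 \left(-882\right) = -4140990$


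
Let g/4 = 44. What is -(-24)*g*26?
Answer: 109824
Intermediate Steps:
g = 176 (g = 4*44 = 176)
-(-24)*g*26 = -(-24)*176*26 = -24*(-176)*26 = 4224*26 = 109824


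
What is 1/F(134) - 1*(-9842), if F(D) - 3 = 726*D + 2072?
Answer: 977891279/99359 ≈ 9842.0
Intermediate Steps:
F(D) = 2075 + 726*D (F(D) = 3 + (726*D + 2072) = 3 + (2072 + 726*D) = 2075 + 726*D)
1/F(134) - 1*(-9842) = 1/(2075 + 726*134) - 1*(-9842) = 1/(2075 + 97284) + 9842 = 1/99359 + 9842 = 977891279/99359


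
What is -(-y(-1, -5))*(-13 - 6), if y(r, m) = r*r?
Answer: -19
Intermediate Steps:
y(r, m) = r**2
-(-y(-1, -5))*(-13 - 6) = -(-1*(-1)**2)*(-13 - 6) = -(-1*1)*(-19) = -(-1)*(-19) = -1*19 = -19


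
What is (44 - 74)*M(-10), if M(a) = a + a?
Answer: 600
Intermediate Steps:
M(a) = 2*a
(44 - 74)*M(-10) = (44 - 74)*(2*(-10)) = -30*(-20) = 600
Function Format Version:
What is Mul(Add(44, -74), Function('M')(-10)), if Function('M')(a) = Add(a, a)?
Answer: 600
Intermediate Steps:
Function('M')(a) = Mul(2, a)
Mul(Add(44, -74), Function('M')(-10)) = Mul(Add(44, -74), Mul(2, -10)) = Mul(-30, -20) = 600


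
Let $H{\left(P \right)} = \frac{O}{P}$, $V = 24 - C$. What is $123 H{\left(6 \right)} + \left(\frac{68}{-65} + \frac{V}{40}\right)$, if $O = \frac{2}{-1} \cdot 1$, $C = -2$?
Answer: $- \frac{10763}{260} \approx -41.396$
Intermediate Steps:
$V = 26$ ($V = 24 - -2 = 24 + 2 = 26$)
$O = -2$ ($O = 2 \left(-1\right) 1 = \left(-2\right) 1 = -2$)
$H{\left(P \right)} = - \frac{2}{P}$
$123 H{\left(6 \right)} + \left(\frac{68}{-65} + \frac{V}{40}\right) = 123 \left(- \frac{2}{6}\right) + \left(\frac{68}{-65} + \frac{26}{40}\right) = 123 \left(\left(-2\right) \frac{1}{6}\right) + \left(68 \left(- \frac{1}{65}\right) + 26 \cdot \frac{1}{40}\right) = 123 \left(- \frac{1}{3}\right) + \left(- \frac{68}{65} + \frac{13}{20}\right) = -41 - \frac{103}{260} = - \frac{10763}{260}$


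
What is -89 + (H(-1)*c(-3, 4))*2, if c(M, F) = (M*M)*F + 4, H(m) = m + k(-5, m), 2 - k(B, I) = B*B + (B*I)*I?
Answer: -1609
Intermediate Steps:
k(B, I) = 2 - B² - B*I² (k(B, I) = 2 - (B*B + (B*I)*I) = 2 - (B² + B*I²) = 2 + (-B² - B*I²) = 2 - B² - B*I²)
H(m) = -23 + m + 5*m² (H(m) = m + (2 - 1*(-5)² - 1*(-5)*m²) = m + (2 - 1*25 + 5*m²) = m + (2 - 25 + 5*m²) = m + (-23 + 5*m²) = -23 + m + 5*m²)
c(M, F) = 4 + F*M² (c(M, F) = M²*F + 4 = F*M² + 4 = 4 + F*M²)
-89 + (H(-1)*c(-3, 4))*2 = -89 + ((-23 - 1 + 5*(-1)²)*(4 + 4*(-3)²))*2 = -89 + ((-23 - 1 + 5*1)*(4 + 4*9))*2 = -89 + ((-23 - 1 + 5)*(4 + 36))*2 = -89 - 19*40*2 = -89 - 760*2 = -89 - 1520 = -1609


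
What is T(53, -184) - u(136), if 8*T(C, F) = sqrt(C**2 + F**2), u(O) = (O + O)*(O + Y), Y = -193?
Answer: 15504 + sqrt(36665)/8 ≈ 15528.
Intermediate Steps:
u(O) = 2*O*(-193 + O) (u(O) = (O + O)*(O - 193) = (2*O)*(-193 + O) = 2*O*(-193 + O))
T(C, F) = sqrt(C**2 + F**2)/8
T(53, -184) - u(136) = sqrt(53**2 + (-184)**2)/8 - 2*136*(-193 + 136) = sqrt(2809 + 33856)/8 - 2*136*(-57) = sqrt(36665)/8 - 1*(-15504) = sqrt(36665)/8 + 15504 = 15504 + sqrt(36665)/8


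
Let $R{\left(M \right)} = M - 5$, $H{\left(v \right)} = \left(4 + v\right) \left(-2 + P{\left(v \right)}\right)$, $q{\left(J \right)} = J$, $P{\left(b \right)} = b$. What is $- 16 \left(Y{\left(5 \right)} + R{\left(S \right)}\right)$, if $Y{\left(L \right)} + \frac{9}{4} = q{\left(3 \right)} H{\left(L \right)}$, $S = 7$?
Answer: $-1292$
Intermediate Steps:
$H{\left(v \right)} = \left(-2 + v\right) \left(4 + v\right)$ ($H{\left(v \right)} = \left(4 + v\right) \left(-2 + v\right) = \left(-2 + v\right) \left(4 + v\right)$)
$Y{\left(L \right)} = - \frac{105}{4} + 3 L^{2} + 6 L$ ($Y{\left(L \right)} = - \frac{9}{4} + 3 \left(-8 + L^{2} + 2 L\right) = - \frac{9}{4} + \left(-24 + 3 L^{2} + 6 L\right) = - \frac{105}{4} + 3 L^{2} + 6 L$)
$R{\left(M \right)} = -5 + M$ ($R{\left(M \right)} = M - 5 = -5 + M$)
$- 16 \left(Y{\left(5 \right)} + R{\left(S \right)}\right) = - 16 \left(\left(- \frac{105}{4} + 3 \cdot 5^{2} + 6 \cdot 5\right) + \left(-5 + 7\right)\right) = - 16 \left(\left(- \frac{105}{4} + 3 \cdot 25 + 30\right) + 2\right) = - 16 \left(\left(- \frac{105}{4} + 75 + 30\right) + 2\right) = - 16 \left(\frac{315}{4} + 2\right) = \left(-16\right) \frac{323}{4} = -1292$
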